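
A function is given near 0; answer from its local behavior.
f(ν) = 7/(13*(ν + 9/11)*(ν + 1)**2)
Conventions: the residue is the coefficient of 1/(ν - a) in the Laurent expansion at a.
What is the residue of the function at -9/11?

The residue is 847/52.

At the order-1 pole -9/11 set g(ν) = (ν - (-9/11))*f(ν) = 7/(13*(ν + 1)**2).
Simple pole: residue = g(a) at a = -9/11, which is 847/52.


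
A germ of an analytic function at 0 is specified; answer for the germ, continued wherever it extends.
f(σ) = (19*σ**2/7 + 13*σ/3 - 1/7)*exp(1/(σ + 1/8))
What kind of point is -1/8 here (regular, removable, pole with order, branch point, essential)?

The point is an essential singularity.

The exponent 1/(σ - (-1/8)) has a pole at -1/8, so exp(1/(σ - (-1/8))) takes every nonzero value near it: an essential singularity (not a pole of any order).


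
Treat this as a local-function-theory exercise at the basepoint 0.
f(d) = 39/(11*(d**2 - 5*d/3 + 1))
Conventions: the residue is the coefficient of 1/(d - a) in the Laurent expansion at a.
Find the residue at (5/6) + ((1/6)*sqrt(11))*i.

The factor d**2 - 5*d/3 + 1 splits as (d - a)(d - a') with a = (5/6) + ((1/6)*sqrt(11))*i, a' = (5/6) - ((1/6)*sqrt(11))*i. At the order-1 pole a set g(d) = (d - a)*f(d) = [39/11] / (d - a').
Simple pole: residue = g(a) at a = (5/6) + ((1/6)*sqrt(11))*i, which is -((117/121)*sqrt(11))*i.

The residue is -((117/121)*sqrt(11))*i.


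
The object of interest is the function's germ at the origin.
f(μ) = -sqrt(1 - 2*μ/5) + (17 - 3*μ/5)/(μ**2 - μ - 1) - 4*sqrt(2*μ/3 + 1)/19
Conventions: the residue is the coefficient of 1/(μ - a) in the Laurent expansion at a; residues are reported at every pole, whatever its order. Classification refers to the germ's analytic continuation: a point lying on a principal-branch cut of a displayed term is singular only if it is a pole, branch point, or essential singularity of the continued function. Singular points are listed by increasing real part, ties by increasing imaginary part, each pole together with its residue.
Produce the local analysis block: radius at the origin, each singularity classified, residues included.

Radius of convergence at 0: -1/2 + (1/2)*sqrt(5).
At -3/2: an algebraic (square-root) branch point.
At 1/2 - (1/2)*sqrt(5): a pole of order 1; residue -3/10 - (167/50)*sqrt(5).
At 1/2 + (1/2)*sqrt(5): a pole of order 1; residue -3/10 + (167/50)*sqrt(5).
At 5/2: an algebraic (square-root) branch point.

Denominator factor (μ**2 - μ - 1): discriminant 5, real irrational roots 1/2 + (1/2)*sqrt(5) and 1/2 - (1/2)*sqrt(5); poles of order 1, moduli 1/2 + (1/2)*sqrt(5) and -1/2 + (1/2)*sqrt(5).
Branch term (-4/19)*sqrt(1 - μ/(-3/2)): its argument vanishes at μ = -3/2, a square-root branch point, modulus 3/2.
Branch term (-1)*sqrt(1 - μ/(5/2)): its argument vanishes at μ = 5/2, a square-root branch point, modulus 5/2.
The radius of convergence is the smallest modulus among the singular points: -1/2 + (1/2)*sqrt(5).
The branch terms are analytic at 1/2 - (1/2)*sqrt(5) and contribute nothing to the residue; only the rational part matters.
The factor μ**2 - μ - 1 splits as (μ - a)(μ - a') with a = 1/2 - (1/2)*sqrt(5), a' = 1/2 + (1/2)*sqrt(5). At the order-1 pole a set g(μ) = (μ - a)*(rational part) = [17 - 3*μ/5] / (μ - a').
Simple pole: residue = g(a) at a = 1/2 - (1/2)*sqrt(5), which is -3/10 - (167/50)*sqrt(5).
The branch terms are analytic at 1/2 + (1/2)*sqrt(5) and contribute nothing to the residue; only the rational part matters.
The factor μ**2 - μ - 1 splits as (μ - a)(μ - a') with a = 1/2 + (1/2)*sqrt(5), a' = 1/2 - (1/2)*sqrt(5). At the order-1 pole a set g(μ) = (μ - a)*(rational part) = [17 - 3*μ/5] / (μ - a').
Simple pole: residue = g(a) at a = 1/2 + (1/2)*sqrt(5), which is -3/10 + (167/50)*sqrt(5).
List the singular points by increasing real part (a conjugate pair: the negative imaginary part first).


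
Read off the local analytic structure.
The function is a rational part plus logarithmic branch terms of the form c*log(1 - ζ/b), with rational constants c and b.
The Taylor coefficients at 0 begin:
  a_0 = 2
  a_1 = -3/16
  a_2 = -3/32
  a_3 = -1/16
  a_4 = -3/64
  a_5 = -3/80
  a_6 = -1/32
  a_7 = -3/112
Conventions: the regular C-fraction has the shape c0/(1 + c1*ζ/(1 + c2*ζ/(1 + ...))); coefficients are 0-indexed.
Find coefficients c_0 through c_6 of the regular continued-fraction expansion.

The regular C-fraction coefficients are [2, 3/32, -19/32, -8/57, -41/114, -38/205, -129/410].

Taylor coefficients (read off): a_0 = 2, a_1 = -3/16, a_2 = -3/32, a_3 = -1/16, a_4 = -3/64, a_5 = -3/80, a_6 = -1/32.
c0 = a_0 = 2. Peel one level at a time: if S = 1 + c*ζ/S' with S'(0) = 1, then c is the ζ-coefficient of S and S' = c*ζ/(S - 1).
S_1 = c0/f = 1 + (3/32)*ζ + (57/1024)*ζ^2 + ...; c1 = 3/32.
S_2 = c1*ζ/(S_1 - 1) = 1 + (-19/32)*ζ + (-1/12)*ζ^2 + ...; c2 = -19/32.
S_3 = c2*ζ/(S_2 - 1) = 1 + (-8/57)*ζ + (-164/3249)*ζ^2 + ...; c3 = -8/57.
S_4 = c3*ζ/(S_3 - 1) = 1 + (-41/114)*ζ + (-1/15)*ζ^2 + ...; c4 = -41/114.
S_5 = c4*ζ/(S_4 - 1) = 1 + (-38/205)*ζ + (-2451/42025)*ζ^2 + ...; c5 = -38/205.
S_6 = c5*ζ/(S_5 - 1) = 1 + (-129/410)*ζ + ...; c6 = -129/410.


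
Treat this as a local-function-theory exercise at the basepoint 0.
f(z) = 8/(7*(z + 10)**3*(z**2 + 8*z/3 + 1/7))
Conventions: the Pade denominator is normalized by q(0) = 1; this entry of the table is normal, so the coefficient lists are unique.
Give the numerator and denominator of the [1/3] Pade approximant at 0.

The Pade approximant has numerator coefficients [1/125, -686/997875]; denominator coefficients [1, 1507249/79830, 26344247/2394900, 4192861/2661000].

Taylor coefficients needed (expand at 0): a_0 = 1/125, a_1 = -569/3750, a_2 = 156197/56250, a_3 = -17135621/337500, a_4 = 18798279323/20250000.
Write the denominator as Q(z) = 1 + q1*z + q2*z^2 + q3*z^3. Requiring Q*f - P = O(z^5) with deg P <= 1 kills the coefficients of z^2..z^4 in Q*f:
  z^2: a_2 + q1*a_1 + q2*a_0 = 0, i.e. 156197/56250 + (-569/3750)*q1 + (1/125)*q2 = 0.
  z^3: a_3 + q1*a_2 + q2*a_1 + q3*a_0 = 0, i.e. -17135621/337500 + (156197/56250)*q1 + (-569/3750)*q2 + (1/125)*q3 = 0.
  z^4: a_4 + q1*a_3 + q2*a_2 + q3*a_1 = 0, i.e. 18798279323/20250000 + (-17135621/337500)*q1 + (156197/56250)*q2 + (-569/3750)*q3 = 0.
Solving this linear system: q1 = 1507249/79830, q2 = 26344247/2394900, q3 = 4192861/2661000.
The numerator is Q*f truncated at degree 1: P0 = a_0 = 1/125; P1 = a_1 + q1*a_0 = -686/997875.


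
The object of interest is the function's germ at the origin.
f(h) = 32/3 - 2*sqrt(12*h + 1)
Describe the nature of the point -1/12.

The point is an algebraic (square-root) branch point.

The term (-2)*sqrt(1 - h/(-1/12)) has argument 1 - -1/12/(-1/12) = 0 at -1/12: a square-root (algebraic, two-sheeted) branch point; the remaining terms are analytic or single-valued there.


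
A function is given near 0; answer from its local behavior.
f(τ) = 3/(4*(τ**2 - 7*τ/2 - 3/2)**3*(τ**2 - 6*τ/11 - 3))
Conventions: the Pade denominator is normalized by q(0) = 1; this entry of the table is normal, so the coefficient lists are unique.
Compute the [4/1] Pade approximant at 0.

The Pade approximant has numerator coefficients [2/27, -1263964541/4774275432, 3676363033/4774275432, -25161500263/14322826296, 365688862097/128905436664]; denominator coefficients [1, 14034742577/3890150352].

Taylor coefficients needed (expand at 0): a_0 = 2/27, a_1 = -158/297, a_2 = 8786/3267, a_3 = -11118814/970299, a_4 = 157177792/3557763, a_5 = -56138970308/352218537.
Write the denominator as Q(τ) = 1 + q1*τ. Requiring Q*f - P = O(τ^6) with deg P <= 4 kills the coefficients of τ^5..τ^5 in Q*f:
  τ^5: a_5 + q1*a_4 = 0, i.e. -56138970308/352218537 + (157177792/3557763)*q1 = 0.
Solving this linear system: q1 = 14034742577/3890150352.
The numerator is Q*f truncated at degree 4: P0 = a_0 = 2/27; P1 = a_1 + q1*a_0 = -1263964541/4774275432; P2 = a_2 + q1*a_1 = 3676363033/4774275432; P3 = a_3 + q1*a_2 = -25161500263/14322826296; P4 = a_4 + q1*a_3 = 365688862097/128905436664.


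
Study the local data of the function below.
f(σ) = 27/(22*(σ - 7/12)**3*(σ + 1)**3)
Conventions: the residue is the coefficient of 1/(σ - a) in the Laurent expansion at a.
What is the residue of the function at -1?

The residue is -20155392/27237089.

At the order-3 pole -1 set g(σ) = (σ - (-1))^3*f(σ) = 27/(22*(σ - 7/12)**3).
Order-3 pole: residue = g''(a)/2; g''(-1) = -40310784/27237089, so the residue is -20155392/27237089.


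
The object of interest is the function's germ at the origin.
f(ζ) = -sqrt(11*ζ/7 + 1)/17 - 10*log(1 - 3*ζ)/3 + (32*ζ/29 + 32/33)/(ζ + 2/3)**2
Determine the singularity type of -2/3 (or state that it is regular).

The denominator factor ζ + 2/3 vanishes at -2/3 and appears to the power 2; the numerator there equals 224/957, nonzero, and no other factor vanishes.
The branch terms are analytic at this point.
Hence a pole whose order is the multiplicity, 2.

The point is a pole of order 2.


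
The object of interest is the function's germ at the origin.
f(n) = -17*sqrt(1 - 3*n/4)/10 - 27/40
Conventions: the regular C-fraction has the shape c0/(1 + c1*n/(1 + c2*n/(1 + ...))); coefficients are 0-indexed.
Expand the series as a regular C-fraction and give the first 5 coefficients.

The regular C-fraction coefficients are [-19/8, 51/190, -693/1520, -95/1232, -367/1232].

Taylor coefficients (expand at 0): a_0 = -19/8, a_1 = 51/80, a_2 = 153/1280, a_3 = 459/10240, a_4 = 1377/65536.
c0 = a_0 = -19/8. Peel one level at a time: if S = 1 + c*n/S' with S'(0) = 1, then c is the n-coefficient of S and S' = c*n/(S - 1).
S_1 = c0/f = 1 + (51/190)*n + (35343/288800)*n^2 + ...; c1 = 51/190.
S_2 = c1*n/(S_1 - 1) = 1 + (-693/1520)*n + (-9/256)*n^2 + ...; c2 = -693/1520.
S_3 = c2*n/(S_2 - 1) = 1 + (-95/1232)*n + (-34865/1517824)*n^2 + ...; c3 = -95/1232.
S_4 = c3*n/(S_3 - 1) = 1 + (-367/1232)*n + ...; c4 = -367/1232.


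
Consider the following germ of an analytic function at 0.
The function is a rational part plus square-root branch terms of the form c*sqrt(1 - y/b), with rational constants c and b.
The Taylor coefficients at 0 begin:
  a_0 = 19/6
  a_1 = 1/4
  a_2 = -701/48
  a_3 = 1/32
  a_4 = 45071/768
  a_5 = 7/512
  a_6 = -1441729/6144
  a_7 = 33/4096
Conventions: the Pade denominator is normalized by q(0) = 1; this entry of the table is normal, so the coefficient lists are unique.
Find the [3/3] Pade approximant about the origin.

The Pade approximant has numerator coefficients [19/6, -32188755359/51951685416, -69576239175/34634456944, 436976267907/277075655552]; denominator coefficients [1, -2377719827/8658614236, 69254030885/17317228472, -151560979319/138537827776].

Taylor coefficients needed (read off): a_0 = 19/6, a_1 = 1/4, a_2 = -701/48, a_3 = 1/32, a_4 = 45071/768, a_5 = 7/512, a_6 = -1441729/6144.
Write the denominator as Q(y) = 1 + q1*y + q2*y^2 + q3*y^3. Requiring Q*f - P = O(y^7) with deg P <= 3 kills the coefficients of y^4..y^6 in Q*f:
  y^4: a_4 + q1*a_3 + q2*a_2 + q3*a_1 = 0, i.e. 45071/768 + (1/32)*q1 + (-701/48)*q2 + (1/4)*q3 = 0.
  y^5: a_5 + q1*a_4 + q2*a_3 + q3*a_2 = 0, i.e. 7/512 + (45071/768)*q1 + (1/32)*q2 + (-701/48)*q3 = 0.
  y^6: a_6 + q1*a_5 + q2*a_4 + q3*a_3 = 0, i.e. -1441729/6144 + (7/512)*q1 + (45071/768)*q2 + (1/32)*q3 = 0.
Solving this linear system: q1 = -2377719827/8658614236, q2 = 69254030885/17317228472, q3 = -151560979319/138537827776.
The numerator is Q*f truncated at degree 3: P0 = a_0 = 19/6; P1 = a_1 + q1*a_0 = -32188755359/51951685416; P2 = a_2 + q1*a_1 + q2*a_0 = -69576239175/34634456944; P3 = a_3 + q1*a_2 + q2*a_1 + q3*a_0 = 436976267907/277075655552.


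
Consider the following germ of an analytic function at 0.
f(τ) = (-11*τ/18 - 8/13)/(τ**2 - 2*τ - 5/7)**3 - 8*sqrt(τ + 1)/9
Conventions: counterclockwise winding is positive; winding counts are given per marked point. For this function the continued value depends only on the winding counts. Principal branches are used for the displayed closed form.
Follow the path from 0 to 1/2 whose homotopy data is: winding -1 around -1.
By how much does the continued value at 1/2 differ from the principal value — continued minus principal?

Continued minus principal equals (8/9)*sqrt(6).

The rational part is single-valued and drops out of the difference; each branch term changes only by its own monodromy.
(-8/9)*sqrt(1 - τ/(-1)): winding -1 is odd, the square root flips sign, contributing -2*(-8/9)*sqrt(1 - (1/2)/(-1)) = -2*(-8/9)*sqrt(3/2) = (8/9)*sqrt(6).
Summing the contributions at τ = 1/2 gives (8/9)*sqrt(6).


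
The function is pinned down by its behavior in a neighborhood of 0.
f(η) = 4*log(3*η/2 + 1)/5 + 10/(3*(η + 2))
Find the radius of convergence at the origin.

The radius of convergence is 2/3.

Denominator factor (η + 2): pole of order 1 at -2, modulus 2.
Branch term (4/5)*log(1 - η/(-2/3)): its argument vanishes at η = -2/3, a logarithmic branch point, modulus 2/3.
The radius of convergence is the smallest modulus among the singular points: 2/3.


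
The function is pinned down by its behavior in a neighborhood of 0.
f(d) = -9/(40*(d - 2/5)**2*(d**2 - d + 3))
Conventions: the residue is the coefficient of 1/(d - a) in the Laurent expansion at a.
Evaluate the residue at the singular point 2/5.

At the order-2 pole 2/5 set g(d) = (d - (2/5))^2*f(d) = -9/(40*(d**2 - d + 3)).
Order-2 pole: residue = g'(a); g'(2/5) = -25/4232, so the residue is -25/4232.

The residue is -25/4232.


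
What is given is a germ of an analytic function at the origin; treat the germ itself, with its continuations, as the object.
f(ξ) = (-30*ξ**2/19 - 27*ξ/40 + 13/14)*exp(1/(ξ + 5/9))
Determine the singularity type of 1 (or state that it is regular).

The point is a regular point.

There is no denominator, hence no pole anywhere.
The essential point of exp(1/(ξ - (-5/9))) is -5/9, not 1.
So the germ continues analytically to 1.


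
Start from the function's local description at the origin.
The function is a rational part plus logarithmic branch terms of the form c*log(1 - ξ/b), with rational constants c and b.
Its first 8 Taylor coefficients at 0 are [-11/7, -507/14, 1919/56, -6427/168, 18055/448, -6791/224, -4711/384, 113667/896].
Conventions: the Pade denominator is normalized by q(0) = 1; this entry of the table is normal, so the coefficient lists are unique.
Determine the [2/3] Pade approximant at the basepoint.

The Pade approximant has numerator coefficients [-11/7, -3791261583/73834208, -3451825775/10547744]; denominator coefficients [1, 101582589/10547744, 171224401/21095488, -349455787/253145856].

Taylor coefficients needed (read off): a_0 = -11/7, a_1 = -507/14, a_2 = 1919/56, a_3 = -6427/168, a_4 = 18055/448, a_5 = -6791/224.
Write the denominator as Q(ξ) = 1 + q1*ξ + q2*ξ^2 + q3*ξ^3. Requiring Q*f - P = O(ξ^6) with deg P <= 2 kills the coefficients of ξ^3..ξ^5 in Q*f:
  ξ^3: a_3 + q1*a_2 + q2*a_1 + q3*a_0 = 0, i.e. -6427/168 + (1919/56)*q1 + (-507/14)*q2 + (-11/7)*q3 = 0.
  ξ^4: a_4 + q1*a_3 + q2*a_2 + q3*a_1 = 0, i.e. 18055/448 + (-6427/168)*q1 + (1919/56)*q2 + (-507/14)*q3 = 0.
  ξ^5: a_5 + q1*a_4 + q2*a_3 + q3*a_2 = 0, i.e. -6791/224 + (18055/448)*q1 + (-6427/168)*q2 + (1919/56)*q3 = 0.
Solving this linear system: q1 = 101582589/10547744, q2 = 171224401/21095488, q3 = -349455787/253145856.
The numerator is Q*f truncated at degree 2: P0 = a_0 = -11/7; P1 = a_1 + q1*a_0 = -3791261583/73834208; P2 = a_2 + q1*a_1 + q2*a_0 = -3451825775/10547744.


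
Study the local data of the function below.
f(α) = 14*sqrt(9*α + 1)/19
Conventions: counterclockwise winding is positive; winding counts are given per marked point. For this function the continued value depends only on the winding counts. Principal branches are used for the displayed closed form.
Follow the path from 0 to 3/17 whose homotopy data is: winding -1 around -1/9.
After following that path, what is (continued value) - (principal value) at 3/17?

Continued minus principal equals -(56/323)*sqrt(187).

The rational part is single-valued and drops out of the difference; each branch term changes only by its own monodromy.
(14/19)*sqrt(1 - α/(-1/9)): winding -1 is odd, the square root flips sign, contributing -2*(14/19)*sqrt(1 - (3/17)/(-1/9)) = -2*(14/19)*sqrt(44/17) = -(56/323)*sqrt(187).
Summing the contributions at α = 3/17 gives -(56/323)*sqrt(187).


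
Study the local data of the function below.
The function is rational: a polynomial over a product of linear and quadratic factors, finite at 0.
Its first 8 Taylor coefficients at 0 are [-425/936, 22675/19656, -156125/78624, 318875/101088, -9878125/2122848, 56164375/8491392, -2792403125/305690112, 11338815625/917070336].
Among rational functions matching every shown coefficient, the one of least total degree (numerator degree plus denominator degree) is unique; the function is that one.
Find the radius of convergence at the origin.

No rational of total degree below 5 reproduces all 8 coefficients; solving the [1/4] Pade equations on them gives f(χ) = (16*χ/7 - 34/13)/(χ**2 - 2*χ - 12/5)**2, whose expansion matches every shown term.
Denominator factor (χ**2 - 2*χ - 12/5)^2: discriminant 68/5, real irrational roots 1 + (1/5)*sqrt(85) and 1 - (1/5)*sqrt(85); poles of order 2, moduli 1 + (1/5)*sqrt(85) and -1 + (1/5)*sqrt(85).
The radius of convergence is the smallest modulus among the singular points: -1 + (1/5)*sqrt(85).

The radius of convergence is -1 + (1/5)*sqrt(85).


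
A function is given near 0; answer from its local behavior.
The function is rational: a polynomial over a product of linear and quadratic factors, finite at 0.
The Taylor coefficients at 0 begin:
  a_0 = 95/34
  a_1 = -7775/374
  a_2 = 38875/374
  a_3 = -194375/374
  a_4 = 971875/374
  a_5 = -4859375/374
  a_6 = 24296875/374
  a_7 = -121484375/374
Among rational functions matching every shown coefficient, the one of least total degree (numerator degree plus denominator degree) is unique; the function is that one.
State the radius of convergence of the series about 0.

The radius of convergence is 1/5.

No rational of total degree below 2 reproduces all 8 coefficients; solving the [1/1] Pade equations on them gives f(μ) = (19/34 - 15*μ/11)/(μ + 1/5), whose expansion matches every shown term.
Denominator factor (μ + 1/5): pole of order 1 at -1/5, modulus 1/5.
The radius of convergence is the smallest modulus among the singular points: 1/5.


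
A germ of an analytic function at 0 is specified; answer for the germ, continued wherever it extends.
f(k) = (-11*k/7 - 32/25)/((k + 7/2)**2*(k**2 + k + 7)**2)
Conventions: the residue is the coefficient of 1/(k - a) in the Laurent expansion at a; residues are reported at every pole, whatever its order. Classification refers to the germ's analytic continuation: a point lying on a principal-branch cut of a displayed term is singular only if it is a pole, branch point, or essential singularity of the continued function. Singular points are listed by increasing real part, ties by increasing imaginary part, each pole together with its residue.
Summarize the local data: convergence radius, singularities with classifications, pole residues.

Radius of convergence at 0: sqrt(7).
At -7/2: a pole of order 2; residue 13808/2083725.
At (-1/2) - ((3/2)*sqrt(3))*i: a pole of order 2; residue (-6904/2083725) - ((34316/18753525)*sqrt(3))*i.
At (-1/2) + ((3/2)*sqrt(3))*i: a pole of order 2; residue (-6904/2083725) + ((34316/18753525)*sqrt(3))*i.

Denominator factor (k**2 + k + 7)^2: discriminant -27, complex-conjugate roots (-1/2) + ((3/2)*sqrt(3))*i and (-1/2) - ((3/2)*sqrt(3))*i; poles of order 2, moduli sqrt(7) and sqrt(7).
Denominator factor (k + 7/2)^2: pole of order 2 at -7/2, modulus 7/2.
The radius of convergence is the smallest modulus among the singular points: sqrt(7).
At the order-2 pole -7/2 set g(k) = (k - (-7/2))^2*f(k) = (-11*k/7 - 32/25)/(k**2 + k + 7)**2.
Order-2 pole: residue = g'(a); g'(-7/2) = 13808/2083725, so the residue is 13808/2083725.
The factor k**2 + k + 7 splits as (k - a)(k - a') with a = (-1/2) - ((3/2)*sqrt(3))*i, a' = (-1/2) + ((3/2)*sqrt(3))*i. At the order-2 pole a set g(k) = (k - a)^2*f(k) = [(-11*k/7 - 32/25)/(k + 7/2)**2] / (k - a')^2.
Order-2 pole: residue = g'(a); g'((-1/2) - ((3/2)*sqrt(3))*i) = (-6904/2083725) - ((34316/18753525)*sqrt(3))*i, so the residue is (-6904/2083725) - ((34316/18753525)*sqrt(3))*i.
The factor k**2 + k + 7 splits as (k - a)(k - a') with a = (-1/2) + ((3/2)*sqrt(3))*i, a' = (-1/2) - ((3/2)*sqrt(3))*i. At the order-2 pole a set g(k) = (k - a)^2*f(k) = [(-11*k/7 - 32/25)/(k + 7/2)**2] / (k - a')^2.
Order-2 pole: residue = g'(a); g'((-1/2) + ((3/2)*sqrt(3))*i) = (-6904/2083725) + ((34316/18753525)*sqrt(3))*i, so the residue is (-6904/2083725) + ((34316/18753525)*sqrt(3))*i.
List the singular points by increasing real part (a conjugate pair: the negative imaginary part first).


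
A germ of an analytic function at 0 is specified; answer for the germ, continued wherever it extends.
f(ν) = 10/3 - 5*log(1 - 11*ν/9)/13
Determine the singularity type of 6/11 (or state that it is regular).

The point is a regular point.

There is no denominator, hence no pole anywhere.
Branch term log(1 - ν/(9/11)): argument at 6/11 is 1/3, nonzero, so 6/11 is not its branch point (a point on a principal cut is still regular for the continued germ).
So the germ continues analytically to 6/11.


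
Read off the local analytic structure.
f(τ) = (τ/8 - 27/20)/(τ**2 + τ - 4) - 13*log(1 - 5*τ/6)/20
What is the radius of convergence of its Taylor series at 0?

Denominator factor (τ**2 + τ - 4): discriminant 17, real irrational roots -1/2 + (1/2)*sqrt(17) and -1/2 - (1/2)*sqrt(17); poles of order 1, moduli -1/2 + (1/2)*sqrt(17) and 1/2 + (1/2)*sqrt(17).
Branch term (-13/20)*log(1 - τ/(6/5)): its argument vanishes at τ = 6/5, a logarithmic branch point, modulus 6/5.
The radius of convergence is the smallest modulus among the singular points: 6/5.

The radius of convergence is 6/5.


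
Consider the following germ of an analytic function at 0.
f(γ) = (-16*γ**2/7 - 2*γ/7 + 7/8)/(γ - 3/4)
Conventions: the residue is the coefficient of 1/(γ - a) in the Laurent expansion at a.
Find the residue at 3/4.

The residue is -5/8.

At the order-1 pole 3/4 set g(γ) = (γ - (3/4))*f(γ) = -16*γ**2/7 - 2*γ/7 + 7/8.
Simple pole: residue = g(a) at a = 3/4, which is -5/8.


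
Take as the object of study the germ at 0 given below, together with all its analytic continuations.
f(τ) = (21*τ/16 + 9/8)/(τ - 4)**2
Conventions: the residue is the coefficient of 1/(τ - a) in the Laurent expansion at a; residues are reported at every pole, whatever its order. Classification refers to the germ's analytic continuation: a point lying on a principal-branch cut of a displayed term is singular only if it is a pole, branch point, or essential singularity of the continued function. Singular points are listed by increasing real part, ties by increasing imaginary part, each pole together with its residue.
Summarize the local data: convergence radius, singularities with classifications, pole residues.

Radius of convergence at 0: 4.
At 4: a pole of order 2; residue 21/16.

Denominator factor (τ - 4)^2: pole of order 2 at 4, modulus 4.
The radius of convergence is the smallest modulus among the singular points: 4.
At the order-2 pole 4 set g(τ) = (τ - (4))^2*f(τ) = 21*τ/16 + 9/8.
Order-2 pole: residue = g'(a); g'(4) = 21/16, so the residue is 21/16.


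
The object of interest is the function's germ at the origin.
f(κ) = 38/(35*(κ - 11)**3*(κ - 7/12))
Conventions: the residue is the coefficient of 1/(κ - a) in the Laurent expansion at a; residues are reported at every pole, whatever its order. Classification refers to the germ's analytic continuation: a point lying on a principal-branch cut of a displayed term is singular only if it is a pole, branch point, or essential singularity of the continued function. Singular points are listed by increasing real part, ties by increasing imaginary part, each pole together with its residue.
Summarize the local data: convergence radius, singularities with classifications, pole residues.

Denominator factor (κ - 11)^3: pole of order 3 at 11, modulus 11.
Denominator factor (κ - 7/12): pole of order 1 at 7/12, modulus 7/12.
The radius of convergence is the smallest modulus among the singular points: 7/12.
At the order-1 pole 7/12 set g(κ) = (κ - (7/12))*f(κ) = 38/(35*(κ - 11)**3).
Simple pole: residue = g(a) at a = 7/12, which is -65664/68359375.
At the order-3 pole 11 set g(κ) = (κ - (11))^3*f(κ) = 38/(35*(κ - 7/12)).
Order-3 pole: residue = g''(a)/2; g''(11) = 131328/68359375, so the residue is 65664/68359375.
List the singular points by increasing real part (a conjugate pair: the negative imaginary part first).

Radius of convergence at 0: 7/12.
At 7/12: a pole of order 1; residue -65664/68359375.
At 11: a pole of order 3; residue 65664/68359375.


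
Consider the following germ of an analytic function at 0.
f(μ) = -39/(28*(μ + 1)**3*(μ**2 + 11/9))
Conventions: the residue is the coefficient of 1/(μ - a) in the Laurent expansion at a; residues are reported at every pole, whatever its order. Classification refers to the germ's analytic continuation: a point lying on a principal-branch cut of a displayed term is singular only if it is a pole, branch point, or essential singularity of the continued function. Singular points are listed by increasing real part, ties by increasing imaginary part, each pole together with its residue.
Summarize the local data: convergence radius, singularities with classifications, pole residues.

Denominator factor (μ + 1)^3: pole of order 3 at -1, modulus 1.
Denominator factor (μ**2 + 11/9): discriminant -44/9, complex-conjugate roots ((1/3)*sqrt(11))*i and -((1/3)*sqrt(11))*i; poles of order 1, moduli (1/3)*sqrt(11) and (1/3)*sqrt(11).
The radius of convergence is the smallest modulus among the singular points: 1.
At the order-3 pole -1 set g(μ) = (μ - (-1))^3*f(μ) = -39/(28*(μ**2 + 11/9)).
Order-3 pole: residue = g''(a)/2; g''(-1) = -3159/7000, so the residue is -3159/14000.
The factor μ**2 + 11/9 splits as (μ - a)(μ - a') with a = -((1/3)*sqrt(11))*i, a' = ((1/3)*sqrt(11))*i. At the order-1 pole a set g(μ) = (μ - a)*f(μ) = [-39/(28*(μ + 1)**3)] / (μ - a').
Simple pole: residue = g(a) at a = -((1/3)*sqrt(11))*i, which is (3159/28000) + ((28431/616000)*sqrt(11))*i.
The factor μ**2 + 11/9 splits as (μ - a)(μ - a') with a = ((1/3)*sqrt(11))*i, a' = -((1/3)*sqrt(11))*i. At the order-1 pole a set g(μ) = (μ - a)*f(μ) = [-39/(28*(μ + 1)**3)] / (μ - a').
Simple pole: residue = g(a) at a = ((1/3)*sqrt(11))*i, which is (3159/28000) - ((28431/616000)*sqrt(11))*i.
List the singular points by increasing real part (a conjugate pair: the negative imaginary part first).

Radius of convergence at 0: 1.
At -1: a pole of order 3; residue -3159/14000.
At -((1/3)*sqrt(11))*i: a pole of order 1; residue (3159/28000) + ((28431/616000)*sqrt(11))*i.
At ((1/3)*sqrt(11))*i: a pole of order 1; residue (3159/28000) - ((28431/616000)*sqrt(11))*i.


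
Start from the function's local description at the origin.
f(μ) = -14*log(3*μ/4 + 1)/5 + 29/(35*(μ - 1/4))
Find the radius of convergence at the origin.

Denominator factor (μ - 1/4): pole of order 1 at 1/4, modulus 1/4.
Branch term (-14/5)*log(1 - μ/(-4/3)): its argument vanishes at μ = -4/3, a logarithmic branch point, modulus 4/3.
The radius of convergence is the smallest modulus among the singular points: 1/4.

The radius of convergence is 1/4.


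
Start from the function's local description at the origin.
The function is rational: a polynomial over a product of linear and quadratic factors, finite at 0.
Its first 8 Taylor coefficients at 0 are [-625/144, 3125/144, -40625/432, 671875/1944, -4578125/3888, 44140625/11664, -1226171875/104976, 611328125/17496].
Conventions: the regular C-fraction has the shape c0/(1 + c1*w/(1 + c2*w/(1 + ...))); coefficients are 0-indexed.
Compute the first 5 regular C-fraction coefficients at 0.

Taylor coefficients (read off): a_0 = -625/144, a_1 = 3125/144, a_2 = -40625/432, a_3 = 671875/1944, a_4 = -4578125/3888.
c0 = a_0 = -625/144. Peel one level at a time: if S = 1 + c*w/S' with S'(0) = 1, then c is the w-coefficient of S and S' = c*w/(S - 1).
S_1 = c0/f = 1 + (5)*w + (10/3)*w^2 + ...; c1 = 5.
S_2 = c1*w/(S_1 - 1) = 1 + (-2/3)*w + (77/27)*w^2 + ...; c2 = -2/3.
S_3 = c2*w/(S_2 - 1) = 1 + (77/18)*w + (4765/324)*w^2 + ...; c3 = 77/18.
S_4 = c3*w/(S_3 - 1) = 1 + (-4765/1386)*w + ...; c4 = -4765/1386.

The regular C-fraction coefficients are [-625/144, 5, -2/3, 77/18, -4765/1386].


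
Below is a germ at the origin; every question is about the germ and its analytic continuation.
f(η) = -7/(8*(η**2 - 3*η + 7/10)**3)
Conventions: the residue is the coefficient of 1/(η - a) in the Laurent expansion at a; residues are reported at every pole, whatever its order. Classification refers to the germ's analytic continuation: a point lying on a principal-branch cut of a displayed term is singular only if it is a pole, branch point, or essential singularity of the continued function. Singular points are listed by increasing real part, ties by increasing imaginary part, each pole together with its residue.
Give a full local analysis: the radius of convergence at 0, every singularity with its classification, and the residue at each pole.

Radius of convergence at 0: 3/2 - (1/10)*sqrt(155).
At 3/2 - (1/10)*sqrt(155): a pole of order 3; residue (525/119164)*sqrt(155).
At 3/2 + (1/10)*sqrt(155): a pole of order 3; residue -(525/119164)*sqrt(155).

Denominator factor (η**2 - 3*η + 7/10)^3: discriminant 31/5, real irrational roots 3/2 + (1/10)*sqrt(155) and 3/2 - (1/10)*sqrt(155); poles of order 3, moduli 3/2 + (1/10)*sqrt(155) and 3/2 - (1/10)*sqrt(155).
The radius of convergence is the smallest modulus among the singular points: 3/2 - (1/10)*sqrt(155).
The factor η**2 - 3*η + 7/10 splits as (η - a)(η - a') with a = 3/2 - (1/10)*sqrt(155), a' = 3/2 + (1/10)*sqrt(155). At the order-3 pole a set g(η) = (η - a)^3*f(η) = [-7/8] / (η - a')^3.
Order-3 pole: residue = g''(a)/2; g''(3/2 - (1/10)*sqrt(155)) = (525/59582)*sqrt(155), so the residue is (525/119164)*sqrt(155).
The factor η**2 - 3*η + 7/10 splits as (η - a)(η - a') with a = 3/2 + (1/10)*sqrt(155), a' = 3/2 - (1/10)*sqrt(155). At the order-3 pole a set g(η) = (η - a)^3*f(η) = [-7/8] / (η - a')^3.
Order-3 pole: residue = g''(a)/2; g''(3/2 + (1/10)*sqrt(155)) = -(525/59582)*sqrt(155), so the residue is -(525/119164)*sqrt(155).
List the singular points by increasing real part (a conjugate pair: the negative imaginary part first).


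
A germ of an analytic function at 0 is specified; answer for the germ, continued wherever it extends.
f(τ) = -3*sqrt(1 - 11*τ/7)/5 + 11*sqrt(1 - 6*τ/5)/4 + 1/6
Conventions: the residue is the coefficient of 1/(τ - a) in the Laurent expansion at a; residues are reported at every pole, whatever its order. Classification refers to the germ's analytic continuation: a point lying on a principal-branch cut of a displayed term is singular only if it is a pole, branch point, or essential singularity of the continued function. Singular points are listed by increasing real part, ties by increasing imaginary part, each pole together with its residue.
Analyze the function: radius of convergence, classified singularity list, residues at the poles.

Branch term (-3/5)*sqrt(1 - τ/(7/11)): its argument vanishes at τ = 7/11, a square-root branch point, modulus 7/11.
Branch term (11/4)*sqrt(1 - τ/(5/6)): its argument vanishes at τ = 5/6, a square-root branch point, modulus 5/6.
The radius of convergence is the smallest modulus among the singular points: 7/11.
List the singular points by increasing real part (a conjugate pair: the negative imaginary part first).

Radius of convergence at 0: 7/11.
At 7/11: an algebraic (square-root) branch point.
At 5/6: an algebraic (square-root) branch point.


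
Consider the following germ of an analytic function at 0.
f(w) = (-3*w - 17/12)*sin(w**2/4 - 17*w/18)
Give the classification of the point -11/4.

There is no denominator, hence no pole anywhere.
The factor sin(w**2/4 - 17*w/18) is entire.
So the germ continues analytically to -11/4.

The point is a regular point.


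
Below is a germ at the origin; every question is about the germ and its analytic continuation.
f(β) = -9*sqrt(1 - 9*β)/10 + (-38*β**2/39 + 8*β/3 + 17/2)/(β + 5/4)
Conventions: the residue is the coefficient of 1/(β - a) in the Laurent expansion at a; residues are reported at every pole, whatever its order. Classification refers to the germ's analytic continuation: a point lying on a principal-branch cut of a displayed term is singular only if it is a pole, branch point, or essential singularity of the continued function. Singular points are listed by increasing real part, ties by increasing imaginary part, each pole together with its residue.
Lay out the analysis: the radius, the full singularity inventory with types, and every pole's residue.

Radius of convergence at 0: 1/9.
At -5/4: a pole of order 1; residue 379/104.
At 1/9: an algebraic (square-root) branch point.

Denominator factor (β + 5/4): pole of order 1 at -5/4, modulus 5/4.
Branch term (-9/10)*sqrt(1 - β/(1/9)): its argument vanishes at β = 1/9, a square-root branch point, modulus 1/9.
The radius of convergence is the smallest modulus among the singular points: 1/9.
The branch term is analytic at -5/4 and contributes nothing to the residue; only the rational part matters.
At the order-1 pole -5/4 set g(β) = (β - (-5/4))*(rational part) = -38*β**2/39 + 8*β/3 + 17/2.
Simple pole: residue = g(a) at a = -5/4, which is 379/104.
List the singular points by increasing real part (a conjugate pair: the negative imaginary part first).


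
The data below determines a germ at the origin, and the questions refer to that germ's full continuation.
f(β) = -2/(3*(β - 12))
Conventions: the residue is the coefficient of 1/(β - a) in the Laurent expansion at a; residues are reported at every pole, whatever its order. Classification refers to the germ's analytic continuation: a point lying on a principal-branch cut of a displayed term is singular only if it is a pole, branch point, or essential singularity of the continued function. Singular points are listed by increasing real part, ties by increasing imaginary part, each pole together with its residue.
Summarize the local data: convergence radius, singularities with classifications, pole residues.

Radius of convergence at 0: 12.
At 12: a pole of order 1; residue -2/3.

Denominator factor (β - 12): pole of order 1 at 12, modulus 12.
The radius of convergence is the smallest modulus among the singular points: 12.
At the order-1 pole 12 set g(β) = (β - (12))*f(β) = -2/3.
Simple pole: residue = g(a) at a = 12, which is -2/3.


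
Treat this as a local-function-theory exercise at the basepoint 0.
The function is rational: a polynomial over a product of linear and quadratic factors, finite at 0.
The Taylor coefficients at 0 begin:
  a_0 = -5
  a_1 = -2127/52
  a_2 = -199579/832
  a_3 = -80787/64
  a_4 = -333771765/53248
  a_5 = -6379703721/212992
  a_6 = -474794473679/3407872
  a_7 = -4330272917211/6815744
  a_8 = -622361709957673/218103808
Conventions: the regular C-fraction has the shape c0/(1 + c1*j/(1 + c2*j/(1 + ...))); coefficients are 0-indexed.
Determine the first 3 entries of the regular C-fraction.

The regular C-fraction coefficients are [-5, -2127/260, 5123881/2212080].

Taylor coefficients (read off): a_0 = -5, a_1 = -2127/52, a_2 = -199579/832.
c0 = a_0 = -5. Peel one level at a time: if S = 1 + c*j/S' with S'(0) = 1, then c is the j-coefficient of S and S' = c*j/(S - 1).
S_1 = c0/f = 1 + (-2127/260)*j + (5123881/270400)*j^2 + ...; c1 = -2127/260.
S_2 = c1*j/(S_1 - 1) = 1 + (5123881/2212080)*j + ...; c2 = 5123881/2212080.


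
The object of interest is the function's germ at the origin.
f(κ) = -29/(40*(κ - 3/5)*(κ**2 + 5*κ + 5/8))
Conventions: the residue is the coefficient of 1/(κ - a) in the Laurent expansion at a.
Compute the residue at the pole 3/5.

The residue is -145/797.

At the order-1 pole 3/5 set g(κ) = (κ - (3/5))*f(κ) = -29/(40*(κ**2 + 5*κ + 5/8)).
Simple pole: residue = g(a) at a = 3/5, which is -145/797.


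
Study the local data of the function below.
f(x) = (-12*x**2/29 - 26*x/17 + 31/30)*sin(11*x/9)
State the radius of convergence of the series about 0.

The factor sin(11*x/9) is entire and contributes no finite singular point.
The polynomial part has no poles.
No finite singular points: the Taylor series at 0 converges everywhere.

The radius of convergence is infinite.


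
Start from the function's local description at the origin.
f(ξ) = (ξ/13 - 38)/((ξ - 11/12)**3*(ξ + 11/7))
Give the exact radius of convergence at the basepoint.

Denominator factor (ξ + 11/7): pole of order 1 at -11/7, modulus 11/7.
Denominator factor (ξ - 11/12)^3: pole of order 3 at 11/12, modulus 11/12.
The radius of convergence is the smallest modulus among the singular points: 11/12.

The radius of convergence is 11/12.


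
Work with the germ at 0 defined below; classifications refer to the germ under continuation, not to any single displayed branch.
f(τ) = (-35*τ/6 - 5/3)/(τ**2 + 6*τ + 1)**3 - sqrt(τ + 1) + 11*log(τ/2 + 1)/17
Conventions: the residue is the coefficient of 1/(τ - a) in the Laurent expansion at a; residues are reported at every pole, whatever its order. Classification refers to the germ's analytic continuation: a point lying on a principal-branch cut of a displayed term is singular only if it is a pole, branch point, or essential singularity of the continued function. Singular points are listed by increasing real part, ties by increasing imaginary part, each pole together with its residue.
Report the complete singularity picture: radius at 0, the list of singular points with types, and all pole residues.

Radius of convergence at 0: 3 - (2)*sqrt(2).
At -3 - (2)*sqrt(2): a pole of order 3; residue -(95/8192)*sqrt(2).
At -2: a logarithmic branch point.
At -1: an algebraic (square-root) branch point.
At -3 + (2)*sqrt(2): a pole of order 3; residue (95/8192)*sqrt(2).

Denominator factor (τ**2 + 6*τ + 1)^3: discriminant 32, real irrational roots -3 + (2)*sqrt(2) and -3 - (2)*sqrt(2); poles of order 3, moduli 3 - (2)*sqrt(2) and 3 + (2)*sqrt(2).
Branch term (-1)*sqrt(1 - τ/(-1)): its argument vanishes at τ = -1, a square-root branch point, modulus 1.
Branch term (11/17)*log(1 - τ/(-2)): its argument vanishes at τ = -2, a logarithmic branch point, modulus 2.
The radius of convergence is the smallest modulus among the singular points: 3 - (2)*sqrt(2).
The branch terms are analytic at -3 - (2)*sqrt(2) and contribute nothing to the residue; only the rational part matters.
The factor τ**2 + 6*τ + 1 splits as (τ - a)(τ - a') with a = -3 - (2)*sqrt(2), a' = -3 + (2)*sqrt(2). At the order-3 pole a set g(τ) = (τ - a)^3*(rational part) = [-35*τ/6 - 5/3] / (τ - a')^3.
Order-3 pole: residue = g''(a)/2; g''(-3 - (2)*sqrt(2)) = -(95/4096)*sqrt(2), so the residue is -(95/8192)*sqrt(2).
The branch terms are analytic at -3 + (2)*sqrt(2) and contribute nothing to the residue; only the rational part matters.
The factor τ**2 + 6*τ + 1 splits as (τ - a)(τ - a') with a = -3 + (2)*sqrt(2), a' = -3 - (2)*sqrt(2). At the order-3 pole a set g(τ) = (τ - a)^3*(rational part) = [-35*τ/6 - 5/3] / (τ - a')^3.
Order-3 pole: residue = g''(a)/2; g''(-3 + (2)*sqrt(2)) = (95/4096)*sqrt(2), so the residue is (95/8192)*sqrt(2).
List the singular points by increasing real part (a conjugate pair: the negative imaginary part first).


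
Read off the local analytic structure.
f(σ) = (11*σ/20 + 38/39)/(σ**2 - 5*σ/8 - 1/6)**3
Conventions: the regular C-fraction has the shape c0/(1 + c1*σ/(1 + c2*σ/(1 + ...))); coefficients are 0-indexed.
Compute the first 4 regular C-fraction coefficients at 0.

The regular C-fraction coefficients are [-2736/13, 8121/760, -3495597/2057320, 42863403495/6308387386].

Taylor coefficients (expand at 0): a_0 = -2736/13, a_1 = 146178/65, a_2 = -40419/2, a_3 = 40468491/260.
c0 = a_0 = -2736/13. Peel one level at a time: if S = 1 + c*σ/S' with S'(0) = 1, then c is the σ-coefficient of S and S' = c*σ/(S - 1).
S_1 = c0/f = 1 + (8121/760)*σ + (10486791/577600)*σ^2 + ...; c1 = 8121/760.
S_2 = c1*σ/(S_1 - 1) = 1 + (-3495597/2057320)*σ + (1353581163/117245584)*σ^2 + ...; c2 = -3495597/2057320.
S_3 = c2*σ/(S_2 - 1) = 1 + (42863403495/6308387386)*σ + ...; c3 = 42863403495/6308387386.
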